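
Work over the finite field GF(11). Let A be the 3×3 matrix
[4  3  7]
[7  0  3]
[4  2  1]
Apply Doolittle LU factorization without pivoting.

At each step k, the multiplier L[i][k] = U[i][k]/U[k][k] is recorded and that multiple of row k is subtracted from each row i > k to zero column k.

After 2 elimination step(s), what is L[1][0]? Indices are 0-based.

Step 1: pivot at (0,0) is 4.
  row1 ← row1 − (10)·row0  ⇒  L[1][0]=10, U row1=(0, 3, 10)
  row2 ← row2 − (1)·row0  ⇒  L[2][0]=1, U row2=(0, 10, 5)
Step 2: pivot at (1,1) is 3.
  row2 ← row2 − (7)·row1  ⇒  L[2][1]=7, U row2=(0, 0, 1)

L[1][0] = 10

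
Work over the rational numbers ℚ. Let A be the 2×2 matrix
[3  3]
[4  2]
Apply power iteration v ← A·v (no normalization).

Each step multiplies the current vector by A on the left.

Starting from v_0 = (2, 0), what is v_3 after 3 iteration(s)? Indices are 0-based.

v_0 = (2, 0).
v_1 = A·v_0 = (6, 8).
v_2 = A·v_1 = (42, 40).
v_3 = A·v_2 = (246, 248).

v_3 = (246, 248)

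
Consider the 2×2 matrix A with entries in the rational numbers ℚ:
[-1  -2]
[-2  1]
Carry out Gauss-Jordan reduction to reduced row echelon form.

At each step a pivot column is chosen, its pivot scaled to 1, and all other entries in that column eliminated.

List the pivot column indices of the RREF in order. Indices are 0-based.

pivot columns: 0, 1

step 1: normalize row 0 (÷-1) = (1, 2)
  row 1: subtract -2×row0 = (0, 5)
step 2: normalize row 1 (÷5) = (0, 1)
  row 0: subtract 2×row1 = (1, 0)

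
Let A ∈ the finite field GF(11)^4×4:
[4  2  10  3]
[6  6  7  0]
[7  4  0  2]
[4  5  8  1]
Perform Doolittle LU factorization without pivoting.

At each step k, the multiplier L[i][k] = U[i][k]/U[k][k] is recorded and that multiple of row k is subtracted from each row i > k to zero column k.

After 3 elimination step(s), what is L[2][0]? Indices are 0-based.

Step 1: pivot at (0,0) is 4.
  row1 ← row1 − (7)·row0  ⇒  L[1][0]=7, U row1=(0, 3, 3, 1)
  row2 ← row2 − (10)·row0  ⇒  L[2][0]=10, U row2=(0, 6, 10, 5)
  row3 ← row3 − (1)·row0  ⇒  L[3][0]=1, U row3=(0, 3, 9, 9)
Step 2: pivot at (1,1) is 3.
  row2 ← row2 − (2)·row1  ⇒  L[2][1]=2, U row2=(0, 0, 4, 3)
  row3 ← row3 − (1)·row1  ⇒  L[3][1]=1, U row3=(0, 0, 6, 8)
Step 3: pivot at (2,2) is 4.
  row3 ← row3 − (7)·row2  ⇒  L[3][2]=7, U row3=(0, 0, 0, 9)

L[2][0] = 10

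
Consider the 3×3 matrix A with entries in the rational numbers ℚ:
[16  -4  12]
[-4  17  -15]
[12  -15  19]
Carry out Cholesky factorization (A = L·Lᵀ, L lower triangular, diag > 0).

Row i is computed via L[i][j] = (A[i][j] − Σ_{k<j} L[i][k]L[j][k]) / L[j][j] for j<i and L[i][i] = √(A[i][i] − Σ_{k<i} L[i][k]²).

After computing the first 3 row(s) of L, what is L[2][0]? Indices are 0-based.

Step 1: L[0][0] = √(16) = 4.
  L[1][0] = (-4) / L[0][0] = -1.
Step 2: L[1][1] = √(16) = 4.
  L[2][0] = (12) / L[0][0] = 3.
  L[2][1] = (-12) / L[1][1] = -3.
Step 3: L[2][2] = √(1) = 1.

L[2][0] = 3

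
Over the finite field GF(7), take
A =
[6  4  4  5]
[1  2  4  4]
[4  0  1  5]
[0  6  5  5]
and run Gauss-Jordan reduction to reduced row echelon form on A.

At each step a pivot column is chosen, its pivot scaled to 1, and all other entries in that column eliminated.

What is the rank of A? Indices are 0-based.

rank = 4

[1] R0 /= 6  ⇒  (1, 3, 3, 2)
     R1 -= 1·R0  ⇒  (0, 6, 1, 2)
     R2 -= 4·R0  ⇒  (0, 2, 3, 4)
[2] R1 /= 6  ⇒  (0, 1, 6, 5)
     R0 -= 3·R1  ⇒  (1, 0, 6, 1)
     R2 -= 2·R1  ⇒  (0, 0, 5, 1)
     R3 -= 6·R1  ⇒  (0, 0, 4, 3)
[3] R2 /= 5  ⇒  (0, 0, 1, 3)
     R0 -= 6·R2  ⇒  (1, 0, 0, 4)
     R1 -= 6·R2  ⇒  (0, 1, 0, 1)
     R3 -= 4·R2  ⇒  (0, 0, 0, 5)
[4] R3 /= 5  ⇒  (0, 0, 0, 1)
     R0 -= 4·R3  ⇒  (1, 0, 0, 0)
     R1 -= 1·R3  ⇒  (0, 1, 0, 0)
     R2 -= 3·R3  ⇒  (0, 0, 1, 0)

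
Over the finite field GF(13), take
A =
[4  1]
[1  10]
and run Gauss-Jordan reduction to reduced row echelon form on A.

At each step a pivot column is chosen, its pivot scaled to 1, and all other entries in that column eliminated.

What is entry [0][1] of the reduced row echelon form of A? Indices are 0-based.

[1] R0 /= 4  ⇒  (1, 10)
     R1 -= 1·R0  ⇒  (0, 0)
column 1 empty below row 1

M[0][1] = 10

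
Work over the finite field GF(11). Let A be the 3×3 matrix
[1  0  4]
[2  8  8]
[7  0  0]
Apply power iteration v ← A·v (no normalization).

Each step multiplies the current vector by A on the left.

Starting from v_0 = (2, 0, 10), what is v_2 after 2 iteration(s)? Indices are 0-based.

v_2 = (10, 10, 8)

v_0 = (2, 0, 10).
v_1 = A·v_0 = (9, 7, 3).
v_2 = A·v_1 = (10, 10, 8).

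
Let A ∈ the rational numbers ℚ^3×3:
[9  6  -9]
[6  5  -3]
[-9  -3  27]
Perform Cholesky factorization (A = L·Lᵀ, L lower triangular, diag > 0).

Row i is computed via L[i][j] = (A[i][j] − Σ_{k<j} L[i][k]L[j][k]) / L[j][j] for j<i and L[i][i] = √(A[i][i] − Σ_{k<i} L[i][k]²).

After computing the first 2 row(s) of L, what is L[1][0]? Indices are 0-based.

Step 1: L[0][0] = √(9) = 3.
  L[1][0] = (6) / L[0][0] = 2.
Step 2: L[1][1] = √(1) = 1.

L[1][0] = 2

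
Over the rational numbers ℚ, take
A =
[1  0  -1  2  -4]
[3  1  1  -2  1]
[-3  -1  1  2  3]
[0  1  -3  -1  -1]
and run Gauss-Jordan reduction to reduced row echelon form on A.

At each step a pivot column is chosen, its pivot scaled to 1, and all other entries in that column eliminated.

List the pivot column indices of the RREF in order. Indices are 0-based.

pivot columns: 0, 1, 2, 3

pivot(0,0)=1: scale R0 → (1, 0, -1, 2, -4)
  clear (1,0): R1 −= (3)R0 → (0, 1, 4, -8, 13)
  clear (2,0): R2 −= (-3)R0 → (0, -1, -2, 8, -9)
pivot(1,1)=1: scale R1 → (0, 1, 4, -8, 13)
  clear (2,1): R2 −= (-1)R1 → (0, 0, 2, 0, 4)
  clear (3,1): R3 −= (1)R1 → (0, 0, -7, 7, -14)
pivot(2,2)=2: scale R2 → (0, 0, 1, 0, 2)
  clear (0,2): R0 −= (-1)R2 → (1, 0, 0, 2, -2)
  clear (1,2): R1 −= (4)R2 → (0, 1, 0, -8, 5)
  clear (3,2): R3 −= (-7)R2 → (0, 0, 0, 7, 0)
pivot(3,3)=7: scale R3 → (0, 0, 0, 1, 0)
  clear (0,3): R0 −= (2)R3 → (1, 0, 0, 0, -2)
  clear (1,3): R1 −= (-8)R3 → (0, 1, 0, 0, 5)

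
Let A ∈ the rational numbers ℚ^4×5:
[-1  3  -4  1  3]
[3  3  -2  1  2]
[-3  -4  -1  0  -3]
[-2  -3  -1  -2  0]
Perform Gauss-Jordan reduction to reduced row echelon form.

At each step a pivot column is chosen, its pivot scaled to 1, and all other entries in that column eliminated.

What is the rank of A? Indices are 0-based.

step 1: normalize row 0 (÷-1) = (1, -3, 4, -1, -3)
  row 1: subtract 3×row0 = (0, 12, -14, 4, 11)
  row 2: subtract -3×row0 = (0, -13, 11, -3, -12)
  row 3: subtract -2×row0 = (0, -9, 7, -4, -6)
step 2: normalize row 1 (÷12) = (0, 1, -7/6, 1/3, 11/12)
  row 0: subtract -3×row1 = (1, 0, 1/2, 0, -1/4)
  row 2: subtract -13×row1 = (0, 0, -25/6, 4/3, -1/12)
  row 3: subtract -9×row1 = (0, 0, -7/2, -1, 9/4)
step 3: normalize row 2 (÷-25/6) = (0, 0, 1, -8/25, 1/50)
  row 0: subtract 1/2×row2 = (1, 0, 0, 4/25, -13/50)
  row 1: subtract -7/6×row2 = (0, 1, 0, -1/25, 47/50)
  row 3: subtract -7/2×row2 = (0, 0, 0, -53/25, 58/25)
step 4: normalize row 3 (÷-53/25) = (0, 0, 0, 1, -58/53)
  row 0: subtract 4/25×row3 = (1, 0, 0, 0, -9/106)
  row 1: subtract -1/25×row3 = (0, 1, 0, 0, 95/106)
  row 2: subtract -8/25×row3 = (0, 0, 1, 0, -35/106)

rank = 4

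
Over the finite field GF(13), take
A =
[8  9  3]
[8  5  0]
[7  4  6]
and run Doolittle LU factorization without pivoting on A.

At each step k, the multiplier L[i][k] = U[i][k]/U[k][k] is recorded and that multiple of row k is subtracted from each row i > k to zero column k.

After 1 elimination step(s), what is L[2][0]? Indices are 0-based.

L[2][0] = 9

k=0: U[0][0]=8
  eliminate (1,0): mult=1, new row 1: (0, 9, 10); set L[1][0]=1
  eliminate (2,0): mult=9, new row 2: (0, 1, 5); set L[2][0]=9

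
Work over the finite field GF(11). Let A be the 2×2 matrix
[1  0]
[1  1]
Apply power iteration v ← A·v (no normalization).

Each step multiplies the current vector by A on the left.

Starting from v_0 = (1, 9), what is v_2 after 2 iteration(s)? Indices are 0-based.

v_0 = (1, 9).
v_1 = A·v_0 = (1, 10).
v_2 = A·v_1 = (1, 0).

v_2 = (1, 0)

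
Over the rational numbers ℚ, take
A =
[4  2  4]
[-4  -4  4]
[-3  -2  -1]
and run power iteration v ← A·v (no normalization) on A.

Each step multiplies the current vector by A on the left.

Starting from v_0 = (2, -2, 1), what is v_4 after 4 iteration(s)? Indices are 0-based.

v_0 = (2, -2, 1).
v_1 = A·v_0 = (8, 4, -3).
v_2 = A·v_1 = (28, -60, -29).
v_3 = A·v_2 = (-124, 12, 65).
v_4 = A·v_3 = (-212, 708, 283).

v_4 = (-212, 708, 283)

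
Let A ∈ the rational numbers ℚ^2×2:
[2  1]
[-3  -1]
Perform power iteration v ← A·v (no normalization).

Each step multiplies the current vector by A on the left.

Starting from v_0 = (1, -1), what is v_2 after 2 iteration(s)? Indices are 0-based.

v_0 = (1, -1).
v_1 = A·v_0 = (1, -2).
v_2 = A·v_1 = (0, -1).

v_2 = (0, -1)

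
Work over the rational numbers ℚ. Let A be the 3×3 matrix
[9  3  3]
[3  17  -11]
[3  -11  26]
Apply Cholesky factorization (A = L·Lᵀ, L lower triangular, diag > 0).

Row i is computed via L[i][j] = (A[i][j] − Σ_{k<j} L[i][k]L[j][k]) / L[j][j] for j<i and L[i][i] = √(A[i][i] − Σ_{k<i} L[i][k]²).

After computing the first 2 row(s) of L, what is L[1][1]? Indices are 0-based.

L[1][1] = 4

Step 1: L[0][0] = √(9) = 3.
  L[1][0] = (3) / L[0][0] = 1.
Step 2: L[1][1] = √(16) = 4.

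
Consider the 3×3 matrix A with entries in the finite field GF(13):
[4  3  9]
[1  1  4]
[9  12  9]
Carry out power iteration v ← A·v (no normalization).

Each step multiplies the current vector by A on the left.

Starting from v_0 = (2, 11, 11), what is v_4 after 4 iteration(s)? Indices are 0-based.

v_0 = (2, 11, 11).
v_1 = A·v_0 = (10, 5, 2).
v_2 = A·v_1 = (8, 10, 12).
v_3 = A·v_2 = (1, 1, 1).
v_4 = A·v_3 = (3, 6, 4).

v_4 = (3, 6, 4)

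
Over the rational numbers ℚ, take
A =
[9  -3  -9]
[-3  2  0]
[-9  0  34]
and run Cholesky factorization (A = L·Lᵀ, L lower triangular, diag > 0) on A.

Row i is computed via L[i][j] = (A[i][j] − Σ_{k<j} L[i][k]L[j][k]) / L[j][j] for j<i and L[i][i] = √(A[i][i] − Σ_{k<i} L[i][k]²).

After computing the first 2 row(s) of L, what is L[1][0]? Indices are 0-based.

Step 1: L[0][0] = √(9) = 3.
  L[1][0] = (-3) / L[0][0] = -1.
Step 2: L[1][1] = √(1) = 1.

L[1][0] = -1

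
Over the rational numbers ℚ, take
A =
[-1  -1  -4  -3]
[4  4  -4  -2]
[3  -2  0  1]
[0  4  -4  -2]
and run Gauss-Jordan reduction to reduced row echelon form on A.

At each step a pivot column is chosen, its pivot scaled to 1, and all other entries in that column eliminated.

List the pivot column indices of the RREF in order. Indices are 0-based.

pivot columns: 0, 1, 2, 3

step 1: normalize row 0 (÷-1) = (1, 1, 4, 3)
  row 1: subtract 4×row0 = (0, 0, -20, -14)
  row 2: subtract 3×row0 = (0, -5, -12, -8)
step 2: exchange rows 1,2
step 2: normalize row 1 (÷-5) = (0, 1, 12/5, 8/5)
  row 0: subtract 1×row1 = (1, 0, 8/5, 7/5)
  row 3: subtract 4×row1 = (0, 0, -68/5, -42/5)
step 3: normalize row 2 (÷-20) = (0, 0, 1, 7/10)
  row 0: subtract 8/5×row2 = (1, 0, 0, 7/25)
  row 1: subtract 12/5×row2 = (0, 1, 0, -2/25)
  row 3: subtract -68/5×row2 = (0, 0, 0, 28/25)
step 4: normalize row 3 (÷28/25) = (0, 0, 0, 1)
  row 0: subtract 7/25×row3 = (1, 0, 0, 0)
  row 1: subtract -2/25×row3 = (0, 1, 0, 0)
  row 2: subtract 7/10×row3 = (0, 0, 1, 0)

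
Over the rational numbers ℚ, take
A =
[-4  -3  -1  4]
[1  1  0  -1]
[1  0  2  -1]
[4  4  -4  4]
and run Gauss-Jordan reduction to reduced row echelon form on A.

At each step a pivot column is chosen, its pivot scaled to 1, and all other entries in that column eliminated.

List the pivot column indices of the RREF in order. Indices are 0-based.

pivot(0,0)=-4: scale R0 → (1, 3/4, 1/4, -1)
  clear (1,0): R1 −= (1)R0 → (0, 1/4, -1/4, 0)
  clear (2,0): R2 −= (1)R0 → (0, -3/4, 7/4, 0)
  clear (3,0): R3 −= (4)R0 → (0, 1, -5, 8)
pivot(1,1)=1/4: scale R1 → (0, 1, -1, 0)
  clear (0,1): R0 −= (3/4)R1 → (1, 0, 1, -1)
  clear (2,1): R2 −= (-3/4)R1 → (0, 0, 1, 0)
  clear (3,1): R3 −= (1)R1 → (0, 0, -4, 8)
pivot(2,2)=1: scale R2 → (0, 0, 1, 0)
  clear (0,2): R0 −= (1)R2 → (1, 0, 0, -1)
  clear (1,2): R1 −= (-1)R2 → (0, 1, 0, 0)
  clear (3,2): R3 −= (-4)R2 → (0, 0, 0, 8)
pivot(3,3)=8: scale R3 → (0, 0, 0, 1)
  clear (0,3): R0 −= (-1)R3 → (1, 0, 0, 0)

pivot columns: 0, 1, 2, 3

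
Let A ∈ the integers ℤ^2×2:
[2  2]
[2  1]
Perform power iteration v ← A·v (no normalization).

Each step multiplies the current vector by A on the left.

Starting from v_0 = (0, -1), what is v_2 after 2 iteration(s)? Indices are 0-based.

v_0 = (0, -1).
v_1 = A·v_0 = (-2, -1).
v_2 = A·v_1 = (-6, -5).

v_2 = (-6, -5)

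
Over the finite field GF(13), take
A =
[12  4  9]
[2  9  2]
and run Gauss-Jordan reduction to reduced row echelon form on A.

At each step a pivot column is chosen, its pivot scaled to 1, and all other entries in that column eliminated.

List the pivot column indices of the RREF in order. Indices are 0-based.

pivot columns: 0, 1

[1] R0 /= 12  ⇒  (1, 9, 4)
     R1 -= 2·R0  ⇒  (0, 4, 7)
[2] R1 /= 4  ⇒  (0, 1, 5)
     R0 -= 9·R1  ⇒  (1, 0, 11)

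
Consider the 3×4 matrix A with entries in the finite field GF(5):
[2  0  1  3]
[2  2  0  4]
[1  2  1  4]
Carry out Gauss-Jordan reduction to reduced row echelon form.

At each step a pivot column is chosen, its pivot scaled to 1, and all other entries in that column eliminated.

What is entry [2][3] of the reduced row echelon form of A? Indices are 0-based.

step 1: normalize row 0 (÷2) = (1, 0, 3, 4)
  row 1: subtract 2×row0 = (0, 2, 4, 1)
  row 2: subtract 1×row0 = (0, 2, 3, 0)
step 2: normalize row 1 (÷2) = (0, 1, 2, 3)
  row 2: subtract 2×row1 = (0, 0, 4, 4)
step 3: normalize row 2 (÷4) = (0, 0, 1, 1)
  row 0: subtract 3×row2 = (1, 0, 0, 1)
  row 1: subtract 2×row2 = (0, 1, 0, 1)

M[2][3] = 1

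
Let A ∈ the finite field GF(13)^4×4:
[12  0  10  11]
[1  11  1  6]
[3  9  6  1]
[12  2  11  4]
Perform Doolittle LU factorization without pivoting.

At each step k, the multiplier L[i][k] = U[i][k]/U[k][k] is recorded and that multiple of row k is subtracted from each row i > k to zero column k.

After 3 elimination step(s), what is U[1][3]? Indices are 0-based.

U[1][3] = 4

[col 0] pivot 12
  R1 -= 12*R0 → (0, 11, 11, 4)  (L[1][0] := 12)
  R2 -= 10*R0 → (0, 9, 10, 8)  (L[2][0] := 10)
  R3 -= 1*R0 → (0, 2, 1, 6)  (L[3][0] := 1)
[col 1] pivot 11
  R2 -= 2*R1 → (0, 0, 1, 0)  (L[2][1] := 2)
  R3 -= 12*R1 → (0, 0, 12, 10)  (L[3][1] := 12)
[col 2] pivot 1
  R3 -= 12*R2 → (0, 0, 0, 10)  (L[3][2] := 12)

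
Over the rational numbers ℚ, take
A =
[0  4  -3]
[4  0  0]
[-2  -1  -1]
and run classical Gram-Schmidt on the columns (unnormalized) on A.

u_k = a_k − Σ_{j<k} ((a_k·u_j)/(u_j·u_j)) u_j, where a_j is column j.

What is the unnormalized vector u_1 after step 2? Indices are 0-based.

u_1 = (4, -2/5, -4/5)

Step 1: u_0 = a_0 = (0, 4, -2).
Step 2: u_1 = a_1 − (1/10)·u_0 = (4, -2/5, -4/5).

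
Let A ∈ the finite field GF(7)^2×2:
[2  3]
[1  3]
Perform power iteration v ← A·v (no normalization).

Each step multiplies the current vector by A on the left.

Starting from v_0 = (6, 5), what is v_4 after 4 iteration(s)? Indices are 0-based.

v_4 = (6, 6)

v_0 = (6, 5).
v_1 = A·v_0 = (6, 0).
v_2 = A·v_1 = (5, 6).
v_3 = A·v_2 = (0, 2).
v_4 = A·v_3 = (6, 6).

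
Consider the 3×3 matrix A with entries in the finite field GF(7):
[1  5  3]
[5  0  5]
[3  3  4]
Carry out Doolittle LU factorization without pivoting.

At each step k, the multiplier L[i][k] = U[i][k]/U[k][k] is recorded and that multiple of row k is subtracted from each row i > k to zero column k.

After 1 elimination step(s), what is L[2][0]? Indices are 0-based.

k=0: U[0][0]=1
  eliminate (1,0): mult=5, new row 1: (0, 3, 4); set L[1][0]=5
  eliminate (2,0): mult=3, new row 2: (0, 2, 2); set L[2][0]=3

L[2][0] = 3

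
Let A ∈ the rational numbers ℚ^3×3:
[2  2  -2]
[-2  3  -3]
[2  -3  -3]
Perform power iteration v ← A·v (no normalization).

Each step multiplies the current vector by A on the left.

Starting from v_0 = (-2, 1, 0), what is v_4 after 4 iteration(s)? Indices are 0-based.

v_0 = (-2, 1, 0).
v_1 = A·v_0 = (-2, 7, -7).
v_2 = A·v_1 = (24, 46, -4).
v_3 = A·v_2 = (148, 102, -78).
v_4 = A·v_3 = (656, 244, 224).

v_4 = (656, 244, 224)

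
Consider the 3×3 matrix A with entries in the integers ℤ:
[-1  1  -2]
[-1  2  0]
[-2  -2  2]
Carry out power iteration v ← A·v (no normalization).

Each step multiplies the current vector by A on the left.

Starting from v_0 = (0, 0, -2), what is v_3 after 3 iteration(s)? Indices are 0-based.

v_3 = (24, -12, -32)

v_0 = (0, 0, -2).
v_1 = A·v_0 = (4, 0, -4).
v_2 = A·v_1 = (4, -4, -16).
v_3 = A·v_2 = (24, -12, -32).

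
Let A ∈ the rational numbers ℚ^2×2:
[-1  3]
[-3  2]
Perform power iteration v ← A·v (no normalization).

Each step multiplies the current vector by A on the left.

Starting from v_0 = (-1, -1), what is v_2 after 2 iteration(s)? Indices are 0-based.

v_2 = (5, 8)

v_0 = (-1, -1).
v_1 = A·v_0 = (-2, 1).
v_2 = A·v_1 = (5, 8).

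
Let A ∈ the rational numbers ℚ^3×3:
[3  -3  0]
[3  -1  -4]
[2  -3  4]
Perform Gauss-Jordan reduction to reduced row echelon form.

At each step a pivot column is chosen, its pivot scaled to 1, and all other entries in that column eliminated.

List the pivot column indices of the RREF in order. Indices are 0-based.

pivot columns: 0, 1, 2

step 1: normalize row 0 (÷3) = (1, -1, 0)
  row 1: subtract 3×row0 = (0, 2, -4)
  row 2: subtract 2×row0 = (0, -1, 4)
step 2: normalize row 1 (÷2) = (0, 1, -2)
  row 0: subtract -1×row1 = (1, 0, -2)
  row 2: subtract -1×row1 = (0, 0, 2)
step 3: normalize row 2 (÷2) = (0, 0, 1)
  row 0: subtract -2×row2 = (1, 0, 0)
  row 1: subtract -2×row2 = (0, 1, 0)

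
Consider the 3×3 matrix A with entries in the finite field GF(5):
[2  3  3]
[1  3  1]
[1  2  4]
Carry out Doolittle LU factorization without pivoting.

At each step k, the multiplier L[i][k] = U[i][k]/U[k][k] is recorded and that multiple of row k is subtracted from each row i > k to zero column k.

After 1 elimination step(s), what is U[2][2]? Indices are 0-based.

[col 0] pivot 2
  R1 -= 3*R0 → (0, 4, 2)  (L[1][0] := 3)
  R2 -= 3*R0 → (0, 3, 0)  (L[2][0] := 3)

U[2][2] = 0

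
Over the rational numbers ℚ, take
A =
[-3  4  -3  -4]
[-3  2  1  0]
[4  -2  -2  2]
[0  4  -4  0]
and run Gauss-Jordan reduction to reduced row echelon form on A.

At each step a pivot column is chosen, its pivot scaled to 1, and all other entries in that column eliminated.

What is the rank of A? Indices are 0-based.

rank = 4

[1] R0 /= -3  ⇒  (1, -4/3, 1, 4/3)
     R1 -= -3·R0  ⇒  (0, -2, 4, 4)
     R2 -= 4·R0  ⇒  (0, 10/3, -6, -10/3)
[2] R1 /= -2  ⇒  (0, 1, -2, -2)
     R0 -= -4/3·R1  ⇒  (1, 0, -5/3, -4/3)
     R2 -= 10/3·R1  ⇒  (0, 0, 2/3, 10/3)
     R3 -= 4·R1  ⇒  (0, 0, 4, 8)
[3] R2 /= 2/3  ⇒  (0, 0, 1, 5)
     R0 -= -5/3·R2  ⇒  (1, 0, 0, 7)
     R1 -= -2·R2  ⇒  (0, 1, 0, 8)
     R3 -= 4·R2  ⇒  (0, 0, 0, -12)
[4] R3 /= -12  ⇒  (0, 0, 0, 1)
     R0 -= 7·R3  ⇒  (1, 0, 0, 0)
     R1 -= 8·R3  ⇒  (0, 1, 0, 0)
     R2 -= 5·R3  ⇒  (0, 0, 1, 0)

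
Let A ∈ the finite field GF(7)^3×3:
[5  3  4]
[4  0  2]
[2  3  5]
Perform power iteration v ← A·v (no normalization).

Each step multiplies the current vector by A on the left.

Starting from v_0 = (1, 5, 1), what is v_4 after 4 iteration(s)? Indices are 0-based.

v_4 = (3, 4, 5)

v_0 = (1, 5, 1).
v_1 = A·v_0 = (3, 6, 1).
v_2 = A·v_1 = (2, 0, 1).
v_3 = A·v_2 = (0, 3, 2).
v_4 = A·v_3 = (3, 4, 5).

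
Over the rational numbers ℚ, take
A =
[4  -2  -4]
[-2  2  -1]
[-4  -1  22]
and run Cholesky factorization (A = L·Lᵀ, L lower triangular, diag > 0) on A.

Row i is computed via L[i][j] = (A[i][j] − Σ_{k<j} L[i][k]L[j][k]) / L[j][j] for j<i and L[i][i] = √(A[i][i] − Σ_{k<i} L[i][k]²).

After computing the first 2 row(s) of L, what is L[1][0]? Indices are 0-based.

L[1][0] = -1

Step 1: L[0][0] = √(4) = 2.
  L[1][0] = (-2) / L[0][0] = -1.
Step 2: L[1][1] = √(1) = 1.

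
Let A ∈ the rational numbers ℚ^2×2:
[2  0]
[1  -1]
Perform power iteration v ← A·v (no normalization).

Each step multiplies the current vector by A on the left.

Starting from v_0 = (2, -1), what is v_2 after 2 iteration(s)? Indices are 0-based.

v_0 = (2, -1).
v_1 = A·v_0 = (4, 3).
v_2 = A·v_1 = (8, 1).

v_2 = (8, 1)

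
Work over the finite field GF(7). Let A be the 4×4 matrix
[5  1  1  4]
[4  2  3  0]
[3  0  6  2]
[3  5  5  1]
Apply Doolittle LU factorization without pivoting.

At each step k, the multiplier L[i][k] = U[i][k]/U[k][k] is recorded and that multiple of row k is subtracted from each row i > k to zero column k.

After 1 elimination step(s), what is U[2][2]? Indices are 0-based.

U[2][2] = 4

Step 1: pivot at (0,0) is 5.
  row1 ← row1 − (5)·row0  ⇒  L[1][0]=5, U row1=(0, 4, 5, 1)
  row2 ← row2 − (2)·row0  ⇒  L[2][0]=2, U row2=(0, 5, 4, 1)
  row3 ← row3 − (2)·row0  ⇒  L[3][0]=2, U row3=(0, 3, 3, 0)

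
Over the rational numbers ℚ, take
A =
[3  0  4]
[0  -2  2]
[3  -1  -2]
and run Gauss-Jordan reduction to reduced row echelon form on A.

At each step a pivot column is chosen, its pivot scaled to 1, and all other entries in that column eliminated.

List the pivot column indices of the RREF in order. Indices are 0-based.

[1] R0 /= 3  ⇒  (1, 0, 4/3)
     R2 -= 3·R0  ⇒  (0, -1, -6)
[2] R1 /= -2  ⇒  (0, 1, -1)
     R2 -= -1·R1  ⇒  (0, 0, -7)
[3] R2 /= -7  ⇒  (0, 0, 1)
     R0 -= 4/3·R2  ⇒  (1, 0, 0)
     R1 -= -1·R2  ⇒  (0, 1, 0)

pivot columns: 0, 1, 2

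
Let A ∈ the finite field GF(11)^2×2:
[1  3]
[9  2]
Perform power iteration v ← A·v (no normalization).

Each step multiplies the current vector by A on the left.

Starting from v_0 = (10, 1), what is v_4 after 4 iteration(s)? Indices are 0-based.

v_4 = (10, 7)

v_0 = (10, 1).
v_1 = A·v_0 = (2, 4).
v_2 = A·v_1 = (3, 4).
v_3 = A·v_2 = (4, 2).
v_4 = A·v_3 = (10, 7).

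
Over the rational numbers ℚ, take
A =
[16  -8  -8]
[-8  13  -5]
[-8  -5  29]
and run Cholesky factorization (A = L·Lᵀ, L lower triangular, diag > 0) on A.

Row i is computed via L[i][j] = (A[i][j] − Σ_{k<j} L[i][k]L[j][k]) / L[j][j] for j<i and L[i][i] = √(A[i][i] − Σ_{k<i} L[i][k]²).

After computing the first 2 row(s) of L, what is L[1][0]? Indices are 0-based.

Step 1: L[0][0] = √(16) = 4.
  L[1][0] = (-8) / L[0][0] = -2.
Step 2: L[1][1] = √(9) = 3.

L[1][0] = -2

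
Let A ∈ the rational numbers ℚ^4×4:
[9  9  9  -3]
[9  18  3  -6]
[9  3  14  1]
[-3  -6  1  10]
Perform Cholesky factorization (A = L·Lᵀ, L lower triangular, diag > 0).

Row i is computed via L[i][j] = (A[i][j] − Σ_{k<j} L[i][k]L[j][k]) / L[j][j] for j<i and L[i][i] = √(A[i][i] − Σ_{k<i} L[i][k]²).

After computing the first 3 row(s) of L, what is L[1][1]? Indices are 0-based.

L[1][1] = 3

Step 1: L[0][0] = √(9) = 3.
  L[1][0] = (9) / L[0][0] = 3.
Step 2: L[1][1] = √(9) = 3.
  L[2][0] = (9) / L[0][0] = 3.
  L[2][1] = (-6) / L[1][1] = -2.
Step 3: L[2][2] = √(1) = 1.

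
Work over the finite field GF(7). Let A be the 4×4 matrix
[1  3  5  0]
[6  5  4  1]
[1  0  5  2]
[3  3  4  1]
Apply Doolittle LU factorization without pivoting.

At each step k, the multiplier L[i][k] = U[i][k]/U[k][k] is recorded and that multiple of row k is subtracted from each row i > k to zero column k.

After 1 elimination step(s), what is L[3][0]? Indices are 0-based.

k=0: U[0][0]=1
  eliminate (1,0): mult=6, new row 1: (0, 1, 2, 1); set L[1][0]=6
  eliminate (2,0): mult=1, new row 2: (0, 4, 0, 2); set L[2][0]=1
  eliminate (3,0): mult=3, new row 3: (0, 1, 3, 1); set L[3][0]=3

L[3][0] = 3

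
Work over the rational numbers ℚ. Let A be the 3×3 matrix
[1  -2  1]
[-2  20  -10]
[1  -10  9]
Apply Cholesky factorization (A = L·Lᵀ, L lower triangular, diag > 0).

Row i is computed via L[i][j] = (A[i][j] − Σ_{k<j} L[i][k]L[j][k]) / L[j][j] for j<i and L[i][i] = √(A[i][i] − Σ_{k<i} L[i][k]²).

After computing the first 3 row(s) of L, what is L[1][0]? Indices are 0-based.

Step 1: L[0][0] = √(1) = 1.
  L[1][0] = (-2) / L[0][0] = -2.
Step 2: L[1][1] = √(16) = 4.
  L[2][0] = (1) / L[0][0] = 1.
  L[2][1] = (-8) / L[1][1] = -2.
Step 3: L[2][2] = √(4) = 2.

L[1][0] = -2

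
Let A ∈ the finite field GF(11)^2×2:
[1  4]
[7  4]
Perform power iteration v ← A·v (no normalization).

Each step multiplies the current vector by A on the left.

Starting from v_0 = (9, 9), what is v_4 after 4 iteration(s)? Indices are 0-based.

v_0 = (9, 9).
v_1 = A·v_0 = (1, 0).
v_2 = A·v_1 = (1, 7).
v_3 = A·v_2 = (7, 2).
v_4 = A·v_3 = (4, 2).

v_4 = (4, 2)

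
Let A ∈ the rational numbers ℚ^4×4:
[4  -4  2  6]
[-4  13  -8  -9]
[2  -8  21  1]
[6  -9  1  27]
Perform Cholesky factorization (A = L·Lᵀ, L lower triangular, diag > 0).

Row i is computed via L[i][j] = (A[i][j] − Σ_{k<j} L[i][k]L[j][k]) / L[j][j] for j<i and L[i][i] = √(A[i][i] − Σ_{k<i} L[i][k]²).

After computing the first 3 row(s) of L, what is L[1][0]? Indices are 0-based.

Step 1: L[0][0] = √(4) = 2.
  L[1][0] = (-4) / L[0][0] = -2.
Step 2: L[1][1] = √(9) = 3.
  L[2][0] = (2) / L[0][0] = 1.
  L[2][1] = (-6) / L[1][1] = -2.
Step 3: L[2][2] = √(16) = 4.

L[1][0] = -2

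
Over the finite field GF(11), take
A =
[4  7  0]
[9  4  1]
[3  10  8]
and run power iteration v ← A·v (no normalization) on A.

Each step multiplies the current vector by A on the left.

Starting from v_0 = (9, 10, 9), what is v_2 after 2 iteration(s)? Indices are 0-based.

v_0 = (9, 10, 9).
v_1 = A·v_0 = (7, 9, 1).
v_2 = A·v_1 = (3, 1, 9).

v_2 = (3, 1, 9)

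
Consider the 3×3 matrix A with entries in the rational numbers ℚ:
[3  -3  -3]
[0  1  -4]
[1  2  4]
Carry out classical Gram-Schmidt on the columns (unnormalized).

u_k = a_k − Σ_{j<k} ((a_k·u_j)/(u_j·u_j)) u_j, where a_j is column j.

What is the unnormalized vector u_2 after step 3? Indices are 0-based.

u_2 = (-51/91, -459/91, 153/91)

Step 1: u_0 = a_0 = (3, 0, 1).
Step 2: u_1 = a_1 − (-7/10)·u_0 = (-9/10, 1, 27/10).
Step 3: u_2 = a_2 − (-1/2)·u_0 − (95/91)·u_1 = (-51/91, -459/91, 153/91).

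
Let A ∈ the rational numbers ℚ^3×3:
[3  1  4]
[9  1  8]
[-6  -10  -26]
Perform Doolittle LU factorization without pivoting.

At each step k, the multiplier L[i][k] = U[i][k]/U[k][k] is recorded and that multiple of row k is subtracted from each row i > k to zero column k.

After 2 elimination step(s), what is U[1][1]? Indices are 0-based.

Step 1: pivot at (0,0) is 3.
  row1 ← row1 − (3)·row0  ⇒  L[1][0]=3, U row1=(0, -2, -4)
  row2 ← row2 − (-2)·row0  ⇒  L[2][0]=-2, U row2=(0, -8, -18)
Step 2: pivot at (1,1) is -2.
  row2 ← row2 − (4)·row1  ⇒  L[2][1]=4, U row2=(0, 0, -2)

U[1][1] = -2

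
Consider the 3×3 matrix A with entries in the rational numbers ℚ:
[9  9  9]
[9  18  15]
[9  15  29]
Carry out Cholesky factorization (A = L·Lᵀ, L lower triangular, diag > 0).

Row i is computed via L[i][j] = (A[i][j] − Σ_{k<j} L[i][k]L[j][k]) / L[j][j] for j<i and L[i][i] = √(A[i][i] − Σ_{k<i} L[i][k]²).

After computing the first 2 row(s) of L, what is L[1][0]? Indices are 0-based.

Step 1: L[0][0] = √(9) = 3.
  L[1][0] = (9) / L[0][0] = 3.
Step 2: L[1][1] = √(9) = 3.

L[1][0] = 3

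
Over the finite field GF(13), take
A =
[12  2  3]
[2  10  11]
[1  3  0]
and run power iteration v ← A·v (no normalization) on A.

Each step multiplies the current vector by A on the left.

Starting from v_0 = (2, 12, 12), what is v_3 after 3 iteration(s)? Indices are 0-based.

v_3 = (12, 4, 9)

v_0 = (2, 12, 12).
v_1 = A·v_0 = (6, 9, 12).
v_2 = A·v_1 = (9, 0, 7).
v_3 = A·v_2 = (12, 4, 9).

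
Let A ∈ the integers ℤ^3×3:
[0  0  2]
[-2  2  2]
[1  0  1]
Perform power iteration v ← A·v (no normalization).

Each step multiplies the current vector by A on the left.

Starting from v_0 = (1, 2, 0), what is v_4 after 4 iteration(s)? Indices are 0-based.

v_4 = (6, 22, 5)

v_0 = (1, 2, 0).
v_1 = A·v_0 = (0, 2, 1).
v_2 = A·v_1 = (2, 6, 1).
v_3 = A·v_2 = (2, 10, 3).
v_4 = A·v_3 = (6, 22, 5).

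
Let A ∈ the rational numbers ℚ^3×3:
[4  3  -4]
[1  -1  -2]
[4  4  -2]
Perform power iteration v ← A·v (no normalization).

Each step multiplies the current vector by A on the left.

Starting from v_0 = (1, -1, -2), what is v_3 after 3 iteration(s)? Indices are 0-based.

v_3 = (-71, -61, 28)

v_0 = (1, -1, -2).
v_1 = A·v_0 = (9, 6, 4).
v_2 = A·v_1 = (38, -5, 52).
v_3 = A·v_2 = (-71, -61, 28).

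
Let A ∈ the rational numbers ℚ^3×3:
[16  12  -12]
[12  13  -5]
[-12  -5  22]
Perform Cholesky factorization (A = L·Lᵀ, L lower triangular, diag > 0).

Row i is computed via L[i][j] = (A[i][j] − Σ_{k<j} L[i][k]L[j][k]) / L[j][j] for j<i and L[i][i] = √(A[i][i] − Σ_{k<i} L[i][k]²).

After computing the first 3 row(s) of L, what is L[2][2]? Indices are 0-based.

L[2][2] = 3

Step 1: L[0][0] = √(16) = 4.
  L[1][0] = (12) / L[0][0] = 3.
Step 2: L[1][1] = √(4) = 2.
  L[2][0] = (-12) / L[0][0] = -3.
  L[2][1] = (4) / L[1][1] = 2.
Step 3: L[2][2] = √(9) = 3.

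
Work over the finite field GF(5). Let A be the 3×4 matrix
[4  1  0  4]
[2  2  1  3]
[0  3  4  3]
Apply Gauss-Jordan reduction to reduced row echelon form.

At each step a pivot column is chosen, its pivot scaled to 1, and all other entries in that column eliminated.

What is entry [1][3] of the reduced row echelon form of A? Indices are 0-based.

M[1][3] = 2

step 1: normalize row 0 (÷4) = (1, 4, 0, 1)
  row 1: subtract 2×row0 = (0, 4, 1, 1)
step 2: normalize row 1 (÷4) = (0, 1, 4, 4)
  row 0: subtract 4×row1 = (1, 0, 4, 0)
  row 2: subtract 3×row1 = (0, 0, 2, 1)
step 3: normalize row 2 (÷2) = (0, 0, 1, 3)
  row 0: subtract 4×row2 = (1, 0, 0, 3)
  row 1: subtract 4×row2 = (0, 1, 0, 2)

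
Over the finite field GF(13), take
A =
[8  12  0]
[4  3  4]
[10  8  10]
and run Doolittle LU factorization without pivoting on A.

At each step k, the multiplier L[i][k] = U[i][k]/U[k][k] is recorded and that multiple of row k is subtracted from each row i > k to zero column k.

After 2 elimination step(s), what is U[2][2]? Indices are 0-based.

U[2][2] = 5

[col 0] pivot 8
  R1 -= 7*R0 → (0, 10, 4)  (L[1][0] := 7)
  R2 -= 11*R0 → (0, 6, 10)  (L[2][0] := 11)
[col 1] pivot 10
  R2 -= 11*R1 → (0, 0, 5)  (L[2][1] := 11)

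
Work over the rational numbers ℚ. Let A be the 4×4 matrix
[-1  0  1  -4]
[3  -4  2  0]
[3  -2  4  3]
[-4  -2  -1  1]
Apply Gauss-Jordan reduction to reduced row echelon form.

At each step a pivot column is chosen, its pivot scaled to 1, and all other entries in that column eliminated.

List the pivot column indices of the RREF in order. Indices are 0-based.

[1] R0 /= -1  ⇒  (1, 0, -1, 4)
     R1 -= 3·R0  ⇒  (0, -4, 5, -12)
     R2 -= 3·R0  ⇒  (0, -2, 7, -9)
     R3 -= -4·R0  ⇒  (0, -2, -5, 17)
[2] R1 /= -4  ⇒  (0, 1, -5/4, 3)
     R2 -= -2·R1  ⇒  (0, 0, 9/2, -3)
     R3 -= -2·R1  ⇒  (0, 0, -15/2, 23)
[3] R2 /= 9/2  ⇒  (0, 0, 1, -2/3)
     R0 -= -1·R2  ⇒  (1, 0, 0, 10/3)
     R1 -= -5/4·R2  ⇒  (0, 1, 0, 13/6)
     R3 -= -15/2·R2  ⇒  (0, 0, 0, 18)
[4] R3 /= 18  ⇒  (0, 0, 0, 1)
     R0 -= 10/3·R3  ⇒  (1, 0, 0, 0)
     R1 -= 13/6·R3  ⇒  (0, 1, 0, 0)
     R2 -= -2/3·R3  ⇒  (0, 0, 1, 0)

pivot columns: 0, 1, 2, 3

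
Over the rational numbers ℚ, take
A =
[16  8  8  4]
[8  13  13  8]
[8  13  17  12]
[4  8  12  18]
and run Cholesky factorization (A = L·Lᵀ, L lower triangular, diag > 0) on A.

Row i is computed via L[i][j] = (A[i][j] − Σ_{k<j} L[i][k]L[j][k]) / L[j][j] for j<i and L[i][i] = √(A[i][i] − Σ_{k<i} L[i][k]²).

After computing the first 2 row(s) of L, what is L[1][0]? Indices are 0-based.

L[1][0] = 2

Step 1: L[0][0] = √(16) = 4.
  L[1][0] = (8) / L[0][0] = 2.
Step 2: L[1][1] = √(9) = 3.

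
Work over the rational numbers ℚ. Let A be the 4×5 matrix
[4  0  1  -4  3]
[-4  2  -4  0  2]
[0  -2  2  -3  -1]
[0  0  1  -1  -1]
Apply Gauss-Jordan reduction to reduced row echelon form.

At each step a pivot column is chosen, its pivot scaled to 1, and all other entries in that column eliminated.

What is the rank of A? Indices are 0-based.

rank = 4

[1] R0 /= 4  ⇒  (1, 0, 1/4, -1, 3/4)
     R1 -= -4·R0  ⇒  (0, 2, -3, -4, 5)
[2] R1 /= 2  ⇒  (0, 1, -3/2, -2, 5/2)
     R2 -= -2·R1  ⇒  (0, 0, -1, -7, 4)
[3] R2 /= -1  ⇒  (0, 0, 1, 7, -4)
     R0 -= 1/4·R2  ⇒  (1, 0, 0, -11/4, 7/4)
     R1 -= -3/2·R2  ⇒  (0, 1, 0, 17/2, -7/2)
     R3 -= 1·R2  ⇒  (0, 0, 0, -8, 3)
[4] R3 /= -8  ⇒  (0, 0, 0, 1, -3/8)
     R0 -= -11/4·R3  ⇒  (1, 0, 0, 0, 23/32)
     R1 -= 17/2·R3  ⇒  (0, 1, 0, 0, -5/16)
     R2 -= 7·R3  ⇒  (0, 0, 1, 0, -11/8)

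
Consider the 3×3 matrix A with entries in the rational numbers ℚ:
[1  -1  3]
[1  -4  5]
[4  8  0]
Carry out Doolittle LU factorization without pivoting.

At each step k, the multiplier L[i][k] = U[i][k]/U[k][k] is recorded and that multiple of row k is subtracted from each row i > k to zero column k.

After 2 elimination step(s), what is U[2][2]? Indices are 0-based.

Step 1: pivot at (0,0) is 1.
  row1 ← row1 − (1)·row0  ⇒  L[1][0]=1, U row1=(0, -3, 2)
  row2 ← row2 − (4)·row0  ⇒  L[2][0]=4, U row2=(0, 12, -12)
Step 2: pivot at (1,1) is -3.
  row2 ← row2 − (-4)·row1  ⇒  L[2][1]=-4, U row2=(0, 0, -4)

U[2][2] = -4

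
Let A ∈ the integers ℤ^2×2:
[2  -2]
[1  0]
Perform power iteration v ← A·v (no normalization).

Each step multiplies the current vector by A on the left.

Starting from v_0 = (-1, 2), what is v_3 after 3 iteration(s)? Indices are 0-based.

v_3 = (-8, -10)

v_0 = (-1, 2).
v_1 = A·v_0 = (-6, -1).
v_2 = A·v_1 = (-10, -6).
v_3 = A·v_2 = (-8, -10).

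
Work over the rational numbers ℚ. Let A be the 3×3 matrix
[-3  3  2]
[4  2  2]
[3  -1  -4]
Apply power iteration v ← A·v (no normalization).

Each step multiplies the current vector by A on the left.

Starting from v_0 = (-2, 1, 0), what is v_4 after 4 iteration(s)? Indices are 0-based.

v_4 = (-2131, 266, 2805)

v_0 = (-2, 1, 0).
v_1 = A·v_0 = (9, -6, -7).
v_2 = A·v_1 = (-59, 10, 61).
v_3 = A·v_2 = (329, -94, -431).
v_4 = A·v_3 = (-2131, 266, 2805).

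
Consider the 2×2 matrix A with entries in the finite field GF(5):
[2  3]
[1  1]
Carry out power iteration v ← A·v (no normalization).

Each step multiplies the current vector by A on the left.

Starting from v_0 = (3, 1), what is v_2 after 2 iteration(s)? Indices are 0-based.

v_0 = (3, 1).
v_1 = A·v_0 = (4, 4).
v_2 = A·v_1 = (0, 3).

v_2 = (0, 3)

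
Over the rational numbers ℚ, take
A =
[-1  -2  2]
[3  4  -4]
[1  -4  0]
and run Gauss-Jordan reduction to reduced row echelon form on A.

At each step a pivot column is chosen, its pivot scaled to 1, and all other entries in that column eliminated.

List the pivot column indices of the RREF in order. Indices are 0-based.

pivot columns: 0, 1, 2

step 1: normalize row 0 (÷-1) = (1, 2, -2)
  row 1: subtract 3×row0 = (0, -2, 2)
  row 2: subtract 1×row0 = (0, -6, 2)
step 2: normalize row 1 (÷-2) = (0, 1, -1)
  row 0: subtract 2×row1 = (1, 0, 0)
  row 2: subtract -6×row1 = (0, 0, -4)
step 3: normalize row 2 (÷-4) = (0, 0, 1)
  row 1: subtract -1×row2 = (0, 1, 0)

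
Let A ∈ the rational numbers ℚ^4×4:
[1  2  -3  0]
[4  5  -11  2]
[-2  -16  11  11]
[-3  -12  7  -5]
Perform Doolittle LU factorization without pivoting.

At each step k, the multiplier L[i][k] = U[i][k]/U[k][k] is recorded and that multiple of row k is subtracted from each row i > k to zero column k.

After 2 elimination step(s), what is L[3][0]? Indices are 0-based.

k=0: U[0][0]=1
  eliminate (1,0): mult=4, new row 1: (0, -3, 1, 2); set L[1][0]=4
  eliminate (2,0): mult=-2, new row 2: (0, -12, 5, 11); set L[2][0]=-2
  eliminate (3,0): mult=-3, new row 3: (0, -6, -2, -5); set L[3][0]=-3
k=1: U[1][1]=-3
  eliminate (2,1): mult=4, new row 2: (0, 0, 1, 3); set L[2][1]=4
  eliminate (3,1): mult=2, new row 3: (0, 0, -4, -9); set L[3][1]=2

L[3][0] = -3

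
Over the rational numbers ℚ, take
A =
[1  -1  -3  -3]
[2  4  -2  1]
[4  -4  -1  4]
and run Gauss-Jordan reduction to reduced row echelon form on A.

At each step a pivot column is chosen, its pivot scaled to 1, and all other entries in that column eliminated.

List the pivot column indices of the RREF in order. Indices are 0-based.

pivot(0,0)=1: scale R0 → (1, -1, -3, -3)
  clear (1,0): R1 −= (2)R0 → (0, 6, 4, 7)
  clear (2,0): R2 −= (4)R0 → (0, 0, 11, 16)
pivot(1,1)=6: scale R1 → (0, 1, 2/3, 7/6)
  clear (0,1): R0 −= (-1)R1 → (1, 0, -7/3, -11/6)
pivot(2,2)=11: scale R2 → (0, 0, 1, 16/11)
  clear (0,2): R0 −= (-7/3)R2 → (1, 0, 0, 103/66)
  clear (1,2): R1 −= (2/3)R2 → (0, 1, 0, 13/66)

pivot columns: 0, 1, 2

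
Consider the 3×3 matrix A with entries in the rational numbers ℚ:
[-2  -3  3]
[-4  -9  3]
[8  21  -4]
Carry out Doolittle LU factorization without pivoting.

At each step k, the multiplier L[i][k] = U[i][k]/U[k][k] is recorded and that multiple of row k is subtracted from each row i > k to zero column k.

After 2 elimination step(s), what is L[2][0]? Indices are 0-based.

[col 0] pivot -2
  R1 -= 2*R0 → (0, -3, -3)  (L[1][0] := 2)
  R2 -= -4*R0 → (0, 9, 8)  (L[2][0] := -4)
[col 1] pivot -3
  R2 -= -3*R1 → (0, 0, -1)  (L[2][1] := -3)

L[2][0] = -4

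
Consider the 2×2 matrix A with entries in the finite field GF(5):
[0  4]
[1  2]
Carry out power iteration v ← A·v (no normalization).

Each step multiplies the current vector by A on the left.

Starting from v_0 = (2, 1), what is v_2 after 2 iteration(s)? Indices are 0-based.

v_2 = (1, 2)

v_0 = (2, 1).
v_1 = A·v_0 = (4, 4).
v_2 = A·v_1 = (1, 2).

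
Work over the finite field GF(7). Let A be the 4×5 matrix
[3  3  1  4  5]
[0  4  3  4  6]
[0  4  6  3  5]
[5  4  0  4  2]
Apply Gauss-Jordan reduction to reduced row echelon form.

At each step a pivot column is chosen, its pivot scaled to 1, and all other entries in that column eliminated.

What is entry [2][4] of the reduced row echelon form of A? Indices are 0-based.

[1] R0 /= 3  ⇒  (1, 1, 5, 6, 4)
     R3 -= 5·R0  ⇒  (0, 6, 3, 2, 3)
[2] R1 /= 4  ⇒  (0, 1, 6, 1, 5)
     R0 -= 1·R1  ⇒  (1, 0, 6, 5, 6)
     R2 -= 4·R1  ⇒  (0, 0, 3, 6, 6)
     R3 -= 6·R1  ⇒  (0, 0, 2, 3, 1)
[3] R2 /= 3  ⇒  (0, 0, 1, 2, 2)
     R0 -= 6·R2  ⇒  (1, 0, 0, 0, 1)
     R1 -= 6·R2  ⇒  (0, 1, 0, 3, 0)
     R3 -= 2·R2  ⇒  (0, 0, 0, 6, 4)
[4] R3 /= 6  ⇒  (0, 0, 0, 1, 3)
     R1 -= 3·R3  ⇒  (0, 1, 0, 0, 5)
     R2 -= 2·R3  ⇒  (0, 0, 1, 0, 3)

M[2][4] = 3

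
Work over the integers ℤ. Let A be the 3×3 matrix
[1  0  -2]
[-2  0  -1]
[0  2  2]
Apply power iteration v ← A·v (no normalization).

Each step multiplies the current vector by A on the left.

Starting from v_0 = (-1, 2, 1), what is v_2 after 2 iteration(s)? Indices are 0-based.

v_0 = (-1, 2, 1).
v_1 = A·v_0 = (-3, 1, 6).
v_2 = A·v_1 = (-15, 0, 14).

v_2 = (-15, 0, 14)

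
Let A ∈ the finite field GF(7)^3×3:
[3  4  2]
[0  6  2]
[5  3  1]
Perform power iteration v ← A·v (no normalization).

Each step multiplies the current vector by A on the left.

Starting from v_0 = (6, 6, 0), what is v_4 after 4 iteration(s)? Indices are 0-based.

v_4 = (0, 6, 0)

v_0 = (6, 6, 0).
v_1 = A·v_0 = (0, 1, 6).
v_2 = A·v_1 = (2, 4, 2).
v_3 = A·v_2 = (5, 0, 3).
v_4 = A·v_3 = (0, 6, 0).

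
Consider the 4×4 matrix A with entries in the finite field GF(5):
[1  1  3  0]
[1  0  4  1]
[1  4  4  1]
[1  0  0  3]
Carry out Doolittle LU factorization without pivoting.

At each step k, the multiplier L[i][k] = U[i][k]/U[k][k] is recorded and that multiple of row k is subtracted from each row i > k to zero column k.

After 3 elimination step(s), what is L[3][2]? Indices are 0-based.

L[3][2] = 4

[col 0] pivot 1
  R1 -= 1*R0 → (0, 4, 1, 1)  (L[1][0] := 1)
  R2 -= 1*R0 → (0, 3, 1, 1)  (L[2][0] := 1)
  R3 -= 1*R0 → (0, 4, 2, 3)  (L[3][0] := 1)
[col 1] pivot 4
  R2 -= 2*R1 → (0, 0, 4, 4)  (L[2][1] := 2)
  R3 -= 1*R1 → (0, 0, 1, 2)  (L[3][1] := 1)
[col 2] pivot 4
  R3 -= 4*R2 → (0, 0, 0, 1)  (L[3][2] := 4)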